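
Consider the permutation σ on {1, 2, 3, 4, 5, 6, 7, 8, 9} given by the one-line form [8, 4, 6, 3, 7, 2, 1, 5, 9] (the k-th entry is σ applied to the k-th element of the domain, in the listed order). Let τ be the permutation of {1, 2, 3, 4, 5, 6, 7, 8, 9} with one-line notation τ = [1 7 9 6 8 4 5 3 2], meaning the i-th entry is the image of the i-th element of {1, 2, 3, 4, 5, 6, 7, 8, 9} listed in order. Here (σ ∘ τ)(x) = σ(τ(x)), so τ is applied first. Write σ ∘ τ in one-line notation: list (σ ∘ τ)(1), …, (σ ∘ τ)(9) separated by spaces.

Chase each element through τ then σ: 1 → 1 → 8; 2 → 7 → 1; 3 → 9 → 9; 4 → 6 → 2; 5 → 8 → 5; 6 → 4 → 3; 7 → 5 → 7; 8 → 3 → 6; 9 → 2 → 4.
So σ ∘ τ in one-line form is 8 1 9 2 5 3 7 6 4.

8 1 9 2 5 3 7 6 4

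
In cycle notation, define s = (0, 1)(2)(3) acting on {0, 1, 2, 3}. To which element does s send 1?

0

In the cycle (0, 1), 1 is followed by 0, so s(1) = 0.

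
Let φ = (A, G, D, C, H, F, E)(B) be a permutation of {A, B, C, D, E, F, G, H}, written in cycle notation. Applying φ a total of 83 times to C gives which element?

C lies in the 7-cycle (A, G, D, C, H, F, E).
Powers repeat with period 7 on this cycle, and 83 mod 7 = 6, so φ^83(C) = φ^6(C).
Advancing 6 steps from C: C → H → F → E → A → G → D.

D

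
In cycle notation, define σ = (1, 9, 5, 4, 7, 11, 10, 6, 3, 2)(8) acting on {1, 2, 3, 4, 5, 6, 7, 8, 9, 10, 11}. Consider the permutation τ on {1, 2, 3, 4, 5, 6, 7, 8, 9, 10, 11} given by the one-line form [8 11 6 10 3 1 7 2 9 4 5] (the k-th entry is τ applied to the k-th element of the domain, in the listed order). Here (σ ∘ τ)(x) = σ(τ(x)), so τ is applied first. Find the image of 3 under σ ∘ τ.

3

(σ ∘ τ)(3) = σ(τ(3)). τ(3) = 6, then σ(6) = 3. So (σ ∘ τ)(3) = 3.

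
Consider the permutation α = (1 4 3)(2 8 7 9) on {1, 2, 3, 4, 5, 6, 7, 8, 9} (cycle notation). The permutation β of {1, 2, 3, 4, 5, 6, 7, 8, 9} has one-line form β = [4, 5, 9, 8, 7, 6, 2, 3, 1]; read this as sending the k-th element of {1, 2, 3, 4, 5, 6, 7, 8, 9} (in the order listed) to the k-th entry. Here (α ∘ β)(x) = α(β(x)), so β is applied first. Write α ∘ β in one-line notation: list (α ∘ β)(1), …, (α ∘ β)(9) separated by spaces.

3 5 2 7 9 6 8 1 4

(α ∘ β)(x) = α(β(x)). Computing each image: α(β(1)) = α(4) = 3, α(β(2)) = α(5) = 5, α(β(3)) = α(9) = 2, α(β(4)) = α(8) = 7, α(β(5)) = α(7) = 9, α(β(6)) = α(6) = 6, α(β(7)) = α(2) = 8, α(β(8)) = α(3) = 1, α(β(9)) = α(1) = 4.
Hence α ∘ β = [3 5 2 7 9 6 8 1 4].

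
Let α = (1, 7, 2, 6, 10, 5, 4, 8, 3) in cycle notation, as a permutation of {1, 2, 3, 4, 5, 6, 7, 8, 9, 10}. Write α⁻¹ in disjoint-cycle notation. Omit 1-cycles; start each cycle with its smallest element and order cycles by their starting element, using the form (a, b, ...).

(1, 3, 8, 4, 5, 10, 6, 2, 7)

The inverse reverses each cycle.
Reversing each cycle of α and rotating so the smallest element leads gives (1, 3, 8, 4, 5, 10, 6, 2, 7).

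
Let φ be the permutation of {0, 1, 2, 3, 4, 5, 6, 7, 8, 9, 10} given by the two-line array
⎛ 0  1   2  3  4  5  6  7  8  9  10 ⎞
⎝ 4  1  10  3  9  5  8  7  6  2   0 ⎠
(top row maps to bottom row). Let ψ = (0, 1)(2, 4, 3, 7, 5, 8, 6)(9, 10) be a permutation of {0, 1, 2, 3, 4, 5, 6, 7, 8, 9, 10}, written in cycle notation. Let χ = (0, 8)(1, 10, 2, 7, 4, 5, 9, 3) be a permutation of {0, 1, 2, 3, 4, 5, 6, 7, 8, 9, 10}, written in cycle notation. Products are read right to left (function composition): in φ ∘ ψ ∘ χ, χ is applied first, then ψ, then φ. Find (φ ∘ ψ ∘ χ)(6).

10

(φ ∘ ψ ∘ χ)(6) = φ(ψ(χ(6))). χ(6) = 6, then ψ(6) = 2, then φ(2) = 10, so the result is 10.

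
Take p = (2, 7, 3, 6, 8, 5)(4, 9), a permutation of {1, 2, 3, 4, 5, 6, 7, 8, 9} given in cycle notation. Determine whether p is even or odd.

The cycle lengths are 6, 2, 1.
A cycle of length ℓ contributes ℓ−1 transpositions, so p is a product of 5 + 1 = 6 transpositions — even.

even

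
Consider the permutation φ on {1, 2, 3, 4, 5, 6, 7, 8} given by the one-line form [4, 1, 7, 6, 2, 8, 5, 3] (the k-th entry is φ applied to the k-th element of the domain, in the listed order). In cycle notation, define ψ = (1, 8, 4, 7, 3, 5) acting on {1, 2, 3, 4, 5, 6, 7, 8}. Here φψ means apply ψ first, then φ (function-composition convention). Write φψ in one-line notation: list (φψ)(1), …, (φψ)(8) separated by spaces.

3 1 2 5 4 8 7 6

Chase each element through ψ then φ: 1 → 8 → 3; 2 → 2 → 1; 3 → 5 → 2; 4 → 7 → 5; 5 → 1 → 4; 6 → 6 → 8; 7 → 3 → 7; 8 → 4 → 6.
Collecting the images, φψ = [3 1 2 5 4 8 7 6].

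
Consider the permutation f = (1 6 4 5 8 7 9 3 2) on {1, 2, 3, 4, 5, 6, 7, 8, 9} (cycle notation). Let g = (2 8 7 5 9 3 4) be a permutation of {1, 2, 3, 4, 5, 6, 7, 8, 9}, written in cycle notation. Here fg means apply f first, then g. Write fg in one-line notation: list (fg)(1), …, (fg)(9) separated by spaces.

(fg)(x) = g(f(x)). Computing each image: g(f(1)) = g(6) = 6, g(f(2)) = g(1) = 1, g(f(3)) = g(2) = 8, g(f(4)) = g(5) = 9, g(f(5)) = g(8) = 7, g(f(6)) = g(4) = 2, g(f(7)) = g(9) = 3, g(f(8)) = g(7) = 5, g(f(9)) = g(3) = 4.
Hence fg = [6 1 8 9 7 2 3 5 4].

6 1 8 9 7 2 3 5 4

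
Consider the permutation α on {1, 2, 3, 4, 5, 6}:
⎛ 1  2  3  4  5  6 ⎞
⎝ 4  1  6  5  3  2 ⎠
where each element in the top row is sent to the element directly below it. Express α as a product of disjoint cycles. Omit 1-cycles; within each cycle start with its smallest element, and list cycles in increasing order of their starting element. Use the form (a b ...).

(1 4 5 3 6 2)

Start at 1 and follow images: 1 → 4 → 5 → 3 → 6 → 2 → 1, giving the cycle (1 4 5 3 6 2).
Continuing from each remaining unvisited element yields (1 4 5 3 6 2).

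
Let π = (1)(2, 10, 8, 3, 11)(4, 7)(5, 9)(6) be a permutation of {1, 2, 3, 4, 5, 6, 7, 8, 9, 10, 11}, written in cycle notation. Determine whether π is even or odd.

even

The cycle lengths are 5, 2, 2, 1, 1.
A cycle is odd iff its length is even; π has 2 even-length cycles, so sgn(π) = (−1)^2 and π is even.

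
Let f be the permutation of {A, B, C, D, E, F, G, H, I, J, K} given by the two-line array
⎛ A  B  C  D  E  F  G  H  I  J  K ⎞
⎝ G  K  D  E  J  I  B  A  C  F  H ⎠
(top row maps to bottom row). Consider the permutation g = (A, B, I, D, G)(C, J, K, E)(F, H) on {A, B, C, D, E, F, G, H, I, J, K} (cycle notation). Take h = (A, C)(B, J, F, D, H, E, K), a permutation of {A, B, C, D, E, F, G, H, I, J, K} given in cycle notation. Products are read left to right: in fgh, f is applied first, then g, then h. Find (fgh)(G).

Apply the permutations in order: f(G) = B, then g(B) = I, then h(I) = I. So (fgh)(G) = I.

I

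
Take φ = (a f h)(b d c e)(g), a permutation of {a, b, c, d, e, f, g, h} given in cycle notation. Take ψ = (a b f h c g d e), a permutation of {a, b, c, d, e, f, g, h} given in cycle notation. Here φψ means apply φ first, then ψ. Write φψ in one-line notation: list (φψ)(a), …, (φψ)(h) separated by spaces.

h e a g f c d b

(φψ)(x) = ψ(φ(x)). Computing each image: ψ(φ(a)) = ψ(f) = h, ψ(φ(b)) = ψ(d) = e, ψ(φ(c)) = ψ(e) = a, ψ(φ(d)) = ψ(c) = g, ψ(φ(e)) = ψ(b) = f, ψ(φ(f)) = ψ(h) = c, ψ(φ(g)) = ψ(g) = d, ψ(φ(h)) = ψ(a) = b.
Hence φψ = [h e a g f c d b].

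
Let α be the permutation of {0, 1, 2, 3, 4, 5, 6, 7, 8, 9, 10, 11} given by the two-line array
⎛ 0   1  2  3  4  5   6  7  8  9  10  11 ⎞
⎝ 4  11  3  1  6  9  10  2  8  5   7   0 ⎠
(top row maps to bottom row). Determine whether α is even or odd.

odd

In disjoint-cycle form the cycle lengths are 9, 2, 1.
A cycle is odd iff its length is even; α has 1 even-length cycle, so sgn(α) = (−1)^1 and α is odd.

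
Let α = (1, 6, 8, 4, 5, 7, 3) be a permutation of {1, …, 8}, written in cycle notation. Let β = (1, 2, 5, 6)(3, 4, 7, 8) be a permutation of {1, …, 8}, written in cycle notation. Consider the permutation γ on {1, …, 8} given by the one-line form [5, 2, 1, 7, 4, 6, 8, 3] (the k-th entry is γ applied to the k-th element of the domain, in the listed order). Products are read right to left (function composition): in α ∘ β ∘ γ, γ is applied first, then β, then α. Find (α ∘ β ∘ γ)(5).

Chase 5: γ(5) = 4; β(4) = 7; α(7) = 3. Hence (α ∘ β ∘ γ)(5) = 3.

3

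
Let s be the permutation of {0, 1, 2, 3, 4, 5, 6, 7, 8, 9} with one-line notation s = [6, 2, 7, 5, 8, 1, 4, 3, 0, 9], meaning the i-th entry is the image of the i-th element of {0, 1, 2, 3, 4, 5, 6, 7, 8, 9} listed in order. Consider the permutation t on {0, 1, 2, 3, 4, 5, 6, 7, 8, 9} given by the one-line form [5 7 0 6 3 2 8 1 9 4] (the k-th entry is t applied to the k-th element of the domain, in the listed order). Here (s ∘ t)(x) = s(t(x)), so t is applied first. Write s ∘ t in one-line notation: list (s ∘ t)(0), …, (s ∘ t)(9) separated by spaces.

(s ∘ t)(x) = s(t(x)). Computing each image: s(t(0)) = s(5) = 1, s(t(1)) = s(7) = 3, s(t(2)) = s(0) = 6, s(t(3)) = s(6) = 4, s(t(4)) = s(3) = 5, s(t(5)) = s(2) = 7, s(t(6)) = s(8) = 0, s(t(7)) = s(1) = 2, s(t(8)) = s(9) = 9, s(t(9)) = s(4) = 8.
Hence s ∘ t = [1 3 6 4 5 7 0 2 9 8].

1 3 6 4 5 7 0 2 9 8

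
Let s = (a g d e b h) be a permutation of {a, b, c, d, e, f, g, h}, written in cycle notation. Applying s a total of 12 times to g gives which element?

g lies in the 6-cycle (a g d e b h).
Powers repeat with period 6 on this cycle, and 12 mod 6 = 0, so s^12(g) = s^0(g).
So s^12(g) = g.

g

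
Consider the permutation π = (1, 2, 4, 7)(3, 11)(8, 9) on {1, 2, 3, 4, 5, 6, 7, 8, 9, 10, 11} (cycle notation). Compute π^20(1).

1

1 lies in the 4-cycle (1, 2, 4, 7).
On a 4-cycle, π^4 is the identity, so π^20 = π^0 there (20 ≡ 0 mod 4).
So π^20(1) = 1.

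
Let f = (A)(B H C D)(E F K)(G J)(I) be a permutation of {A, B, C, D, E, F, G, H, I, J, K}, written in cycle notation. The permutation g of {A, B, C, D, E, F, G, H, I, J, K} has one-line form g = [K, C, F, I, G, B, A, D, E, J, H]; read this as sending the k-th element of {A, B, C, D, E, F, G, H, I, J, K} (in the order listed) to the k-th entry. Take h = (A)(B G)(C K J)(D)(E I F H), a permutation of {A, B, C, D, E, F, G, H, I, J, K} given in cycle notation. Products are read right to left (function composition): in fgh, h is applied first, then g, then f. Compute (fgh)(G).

D

Apply the permutations in order: h(G) = B, then g(B) = C, then f(C) = D. So (fgh)(G) = D.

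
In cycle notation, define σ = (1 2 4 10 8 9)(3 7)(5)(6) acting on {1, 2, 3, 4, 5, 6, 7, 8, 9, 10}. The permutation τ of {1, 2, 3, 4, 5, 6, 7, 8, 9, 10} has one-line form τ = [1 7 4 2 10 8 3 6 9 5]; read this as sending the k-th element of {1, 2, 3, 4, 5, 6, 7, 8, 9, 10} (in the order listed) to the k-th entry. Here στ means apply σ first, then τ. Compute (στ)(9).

(στ)(9) = τ(σ(9)). σ(9) = 1, then τ(1) = 1. So (στ)(9) = 1.

1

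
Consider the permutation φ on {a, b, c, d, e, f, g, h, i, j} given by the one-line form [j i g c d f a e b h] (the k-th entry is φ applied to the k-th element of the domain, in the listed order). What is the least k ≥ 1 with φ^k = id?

14

The disjoint-cycle form of φ has cycle lengths 7, 2, 1.
The order of φ is the least common multiple of its cycle lengths: lcm(7, 2) = 14.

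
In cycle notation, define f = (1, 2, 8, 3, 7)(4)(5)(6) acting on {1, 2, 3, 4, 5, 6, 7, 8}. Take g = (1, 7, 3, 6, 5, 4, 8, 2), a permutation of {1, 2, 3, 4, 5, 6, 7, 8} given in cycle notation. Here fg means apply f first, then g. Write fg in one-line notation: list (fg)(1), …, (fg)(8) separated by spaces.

(fg)(x) = g(f(x)). Computing each image: g(f(1)) = g(2) = 1, g(f(2)) = g(8) = 2, g(f(3)) = g(7) = 3, g(f(4)) = g(4) = 8, g(f(5)) = g(5) = 4, g(f(6)) = g(6) = 5, g(f(7)) = g(1) = 7, g(f(8)) = g(3) = 6.
Hence fg = [1 2 3 8 4 5 7 6].

1 2 3 8 4 5 7 6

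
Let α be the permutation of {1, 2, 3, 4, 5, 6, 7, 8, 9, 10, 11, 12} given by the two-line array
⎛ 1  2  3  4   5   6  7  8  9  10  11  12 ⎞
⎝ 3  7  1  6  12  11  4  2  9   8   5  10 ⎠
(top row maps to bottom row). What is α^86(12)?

4

Tracing 12 → 10 → … returns to 12 after 9 steps, so 12 lies in a 9-cycle (2, 7, 4, 6, 11, 5, 12, 10, 8).
On a 9-cycle, α^9 is the identity, so α^86 = α^5 there (86 ≡ 5 mod 9).
Stepping 5 places around the cycle: 12 → 10 → 8 → 2 → 7 → 4.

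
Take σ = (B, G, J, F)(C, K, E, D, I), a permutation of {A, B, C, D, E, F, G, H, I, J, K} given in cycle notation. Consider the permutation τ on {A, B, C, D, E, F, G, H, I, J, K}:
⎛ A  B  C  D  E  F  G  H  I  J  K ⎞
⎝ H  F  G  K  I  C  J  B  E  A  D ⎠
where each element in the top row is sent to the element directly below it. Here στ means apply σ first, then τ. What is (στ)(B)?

J

σ(B) = G, then τ(G) = J; composing gives (στ)(B) = J.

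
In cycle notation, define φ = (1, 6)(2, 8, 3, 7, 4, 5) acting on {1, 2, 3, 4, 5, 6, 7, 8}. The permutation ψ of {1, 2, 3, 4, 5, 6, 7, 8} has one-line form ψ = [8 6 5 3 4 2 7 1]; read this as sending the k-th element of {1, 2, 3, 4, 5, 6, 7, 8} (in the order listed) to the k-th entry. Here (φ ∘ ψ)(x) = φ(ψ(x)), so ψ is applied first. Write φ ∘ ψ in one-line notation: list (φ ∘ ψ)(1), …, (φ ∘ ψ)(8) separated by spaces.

(φ ∘ ψ)(x) = φ(ψ(x)). Computing each image: φ(ψ(1)) = φ(8) = 3, φ(ψ(2)) = φ(6) = 1, φ(ψ(3)) = φ(5) = 2, φ(ψ(4)) = φ(3) = 7, φ(ψ(5)) = φ(4) = 5, φ(ψ(6)) = φ(2) = 8, φ(ψ(7)) = φ(7) = 4, φ(ψ(8)) = φ(1) = 6.
Hence φ ∘ ψ = [3 1 2 7 5 8 4 6].

3 1 2 7 5 8 4 6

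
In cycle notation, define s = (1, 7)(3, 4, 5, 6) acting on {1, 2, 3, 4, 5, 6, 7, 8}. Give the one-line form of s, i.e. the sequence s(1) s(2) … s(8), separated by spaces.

7 2 4 5 6 3 1 8

Each element maps to the next entry in its cycle (wrapping to the front): 1→7, 2→2, 3→4, 4→5, 5→6, 6→3, 7→1, 8→8.
So the one-line form is 7 2 4 5 6 3 1 8.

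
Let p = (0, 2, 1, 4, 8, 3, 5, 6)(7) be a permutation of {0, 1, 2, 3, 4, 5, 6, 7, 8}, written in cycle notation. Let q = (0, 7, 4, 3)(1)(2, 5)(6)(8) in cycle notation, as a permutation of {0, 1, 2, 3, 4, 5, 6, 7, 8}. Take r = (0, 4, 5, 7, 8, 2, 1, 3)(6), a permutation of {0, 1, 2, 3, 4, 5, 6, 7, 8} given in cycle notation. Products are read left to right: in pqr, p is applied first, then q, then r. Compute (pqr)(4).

2

Chase 4: p(4) = 8; q(8) = 8; r(8) = 2. Hence (pqr)(4) = 2.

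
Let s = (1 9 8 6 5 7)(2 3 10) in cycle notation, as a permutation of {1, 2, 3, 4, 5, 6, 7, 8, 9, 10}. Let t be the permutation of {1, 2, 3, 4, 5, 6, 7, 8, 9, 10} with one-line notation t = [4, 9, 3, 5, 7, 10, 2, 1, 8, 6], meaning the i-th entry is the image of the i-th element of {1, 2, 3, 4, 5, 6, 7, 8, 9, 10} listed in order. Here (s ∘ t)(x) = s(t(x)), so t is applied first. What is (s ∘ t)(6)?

First apply t: t(6) = 10, then s(10) = 2. Thus (s ∘ t)(6) = 2.

2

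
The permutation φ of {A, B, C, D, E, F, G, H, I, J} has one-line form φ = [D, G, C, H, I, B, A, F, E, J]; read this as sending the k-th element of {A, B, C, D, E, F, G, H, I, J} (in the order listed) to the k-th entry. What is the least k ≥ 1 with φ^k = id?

Decomposing into disjoint cycles gives cycle lengths 6, 2, 1, 1.
Since disjoint cycles commute, ord(φ) = lcm(6, 2) = 6.

6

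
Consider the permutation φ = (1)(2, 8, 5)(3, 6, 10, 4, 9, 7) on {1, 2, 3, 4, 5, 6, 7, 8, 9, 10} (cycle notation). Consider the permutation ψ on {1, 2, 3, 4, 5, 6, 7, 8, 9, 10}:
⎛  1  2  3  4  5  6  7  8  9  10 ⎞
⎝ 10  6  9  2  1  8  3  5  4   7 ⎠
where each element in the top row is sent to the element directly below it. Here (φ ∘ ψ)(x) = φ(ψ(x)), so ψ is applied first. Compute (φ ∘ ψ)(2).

10

(φ ∘ ψ)(2) = φ(ψ(2)). ψ(2) = 6, then φ(6) = 10. So (φ ∘ ψ)(2) = 10.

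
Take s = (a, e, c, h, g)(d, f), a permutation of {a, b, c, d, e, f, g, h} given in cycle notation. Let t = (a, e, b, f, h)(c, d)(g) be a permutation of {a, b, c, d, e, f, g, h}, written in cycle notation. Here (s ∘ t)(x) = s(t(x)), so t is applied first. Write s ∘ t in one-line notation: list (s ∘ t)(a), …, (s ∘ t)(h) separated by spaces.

(s ∘ t)(x) = s(t(x)). Computing each image: s(t(a)) = s(e) = c, s(t(b)) = s(f) = d, s(t(c)) = s(d) = f, s(t(d)) = s(c) = h, s(t(e)) = s(b) = b, s(t(f)) = s(h) = g, s(t(g)) = s(g) = a, s(t(h)) = s(a) = e.
Hence s ∘ t = [c d f h b g a e].

c d f h b g a e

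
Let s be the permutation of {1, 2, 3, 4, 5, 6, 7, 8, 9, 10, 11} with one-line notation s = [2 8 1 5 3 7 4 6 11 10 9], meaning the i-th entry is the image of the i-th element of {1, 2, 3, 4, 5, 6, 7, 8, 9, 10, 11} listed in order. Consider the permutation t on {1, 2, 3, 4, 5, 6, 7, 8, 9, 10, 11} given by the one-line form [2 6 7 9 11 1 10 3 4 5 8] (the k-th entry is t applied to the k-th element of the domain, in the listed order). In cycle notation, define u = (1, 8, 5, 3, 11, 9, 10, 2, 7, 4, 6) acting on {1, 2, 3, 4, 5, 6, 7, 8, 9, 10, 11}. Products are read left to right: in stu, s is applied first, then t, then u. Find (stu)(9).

(stu)(9) = u(t(s(9))). s(9) = 11, then t(11) = 8, then u(8) = 5, so the result is 5.

5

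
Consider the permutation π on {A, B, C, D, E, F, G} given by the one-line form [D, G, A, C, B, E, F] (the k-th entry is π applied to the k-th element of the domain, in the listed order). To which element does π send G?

G is element number 7 of the domain, and entry number 7 of the one-line form is F, so π(G) = F.

F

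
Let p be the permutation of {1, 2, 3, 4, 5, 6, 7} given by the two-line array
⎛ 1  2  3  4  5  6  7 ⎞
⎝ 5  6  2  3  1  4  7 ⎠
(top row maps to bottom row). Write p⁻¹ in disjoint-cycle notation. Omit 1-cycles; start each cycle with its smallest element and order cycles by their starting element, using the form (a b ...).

(1 5)(2 3 4 6)

First write p in disjoint cycles: (1 5)(2 6 4 3).
Reversing each cycle (and rotating so the smallest element leads) gives p⁻¹ = (1 5)(2 3 4 6).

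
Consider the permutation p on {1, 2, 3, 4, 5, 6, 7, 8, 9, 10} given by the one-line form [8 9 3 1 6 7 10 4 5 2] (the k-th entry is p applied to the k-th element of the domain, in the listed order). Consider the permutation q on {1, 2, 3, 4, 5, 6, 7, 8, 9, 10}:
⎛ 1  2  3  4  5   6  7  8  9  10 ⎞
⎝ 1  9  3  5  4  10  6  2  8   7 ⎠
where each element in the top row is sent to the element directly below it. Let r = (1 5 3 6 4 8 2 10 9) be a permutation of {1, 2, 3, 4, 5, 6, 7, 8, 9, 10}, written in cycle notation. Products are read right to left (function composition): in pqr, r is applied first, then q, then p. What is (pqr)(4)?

9

Apply the permutations in order: r(4) = 8, then q(8) = 2, then p(2) = 9. So (pqr)(4) = 9.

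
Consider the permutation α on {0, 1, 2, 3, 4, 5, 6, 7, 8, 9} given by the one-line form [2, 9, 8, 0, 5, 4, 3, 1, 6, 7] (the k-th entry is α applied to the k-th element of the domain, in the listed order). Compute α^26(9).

Tracing 9 → 7 → … returns to 9 after 3 steps, so 9 lies in a 3-cycle (1 9 7).
Powers repeat with period 3 on this cycle, and 26 mod 3 = 2, so α^26(9) = α^2(9).
Stepping 2 places around the cycle: 9 → 7 → 1.

1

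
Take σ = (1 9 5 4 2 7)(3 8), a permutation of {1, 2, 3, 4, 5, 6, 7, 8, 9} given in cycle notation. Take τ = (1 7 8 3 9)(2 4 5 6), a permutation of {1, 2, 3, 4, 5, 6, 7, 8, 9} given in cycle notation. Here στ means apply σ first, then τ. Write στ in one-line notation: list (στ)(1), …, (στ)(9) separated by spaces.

Chase each element through σ then τ: 1 → 9 → 1; 2 → 7 → 8; 3 → 8 → 3; 4 → 2 → 4; 5 → 4 → 5; 6 → 6 → 2; 7 → 1 → 7; 8 → 3 → 9; 9 → 5 → 6.
Collecting the images, στ = [1 8 3 4 5 2 7 9 6].

1 8 3 4 5 2 7 9 6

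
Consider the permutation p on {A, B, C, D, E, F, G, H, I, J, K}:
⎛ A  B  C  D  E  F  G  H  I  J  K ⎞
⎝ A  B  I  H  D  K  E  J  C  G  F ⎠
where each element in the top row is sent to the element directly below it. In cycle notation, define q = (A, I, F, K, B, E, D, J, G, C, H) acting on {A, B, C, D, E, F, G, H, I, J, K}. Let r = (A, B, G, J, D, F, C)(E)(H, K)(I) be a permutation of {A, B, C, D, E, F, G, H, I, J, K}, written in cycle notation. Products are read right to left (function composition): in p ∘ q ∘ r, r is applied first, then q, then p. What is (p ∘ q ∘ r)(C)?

C

Apply the permutations in order: r(C) = A, then q(A) = I, then p(I) = C. So (p ∘ q ∘ r)(C) = C.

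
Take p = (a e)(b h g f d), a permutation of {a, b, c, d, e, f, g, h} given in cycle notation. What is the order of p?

The disjoint cycles have lengths 5, 2, 1.
The order is lcm(5, 2) = 10.

10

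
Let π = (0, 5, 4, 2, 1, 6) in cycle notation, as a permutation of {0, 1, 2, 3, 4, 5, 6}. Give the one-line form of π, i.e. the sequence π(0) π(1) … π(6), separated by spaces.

Each element maps to the next entry in its cycle (wrapping to the front): 0→5, 1→6, 2→1, 3→3, 4→2, 5→4, 6→0.
Listing these in domain order gives 5 6 1 3 2 4 0.

5 6 1 3 2 4 0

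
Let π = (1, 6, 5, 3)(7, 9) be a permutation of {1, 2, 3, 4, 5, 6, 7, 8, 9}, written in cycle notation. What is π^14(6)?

6 lies in the 4-cycle (1, 6, 5, 3).
Powers repeat with period 4 on this cycle, and 14 mod 4 = 2, so π^14(6) = π^2(6).
Advancing 2 steps from 6: 6 → 5 → 3.

3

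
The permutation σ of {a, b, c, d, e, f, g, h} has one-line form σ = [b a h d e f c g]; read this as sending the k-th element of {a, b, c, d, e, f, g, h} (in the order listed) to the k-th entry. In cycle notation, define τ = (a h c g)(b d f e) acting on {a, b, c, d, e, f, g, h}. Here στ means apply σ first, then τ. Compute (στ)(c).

c

σ(c) = h, then τ(h) = c; composing gives (στ)(c) = c.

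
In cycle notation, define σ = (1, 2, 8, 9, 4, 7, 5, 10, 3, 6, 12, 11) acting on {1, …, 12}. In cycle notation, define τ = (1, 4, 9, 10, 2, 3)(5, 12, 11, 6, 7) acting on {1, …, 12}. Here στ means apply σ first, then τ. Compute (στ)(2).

8

First apply σ: σ(2) = 8, then τ(8) = 8. Thus (στ)(2) = 8.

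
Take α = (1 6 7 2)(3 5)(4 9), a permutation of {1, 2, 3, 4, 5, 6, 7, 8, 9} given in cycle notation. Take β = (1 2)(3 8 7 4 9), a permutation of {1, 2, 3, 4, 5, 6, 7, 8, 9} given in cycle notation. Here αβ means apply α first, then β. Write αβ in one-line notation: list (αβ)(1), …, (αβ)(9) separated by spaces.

6 2 5 3 8 4 1 7 9

(αβ)(x) = β(α(x)). Computing each image: β(α(1)) = β(6) = 6, β(α(2)) = β(1) = 2, β(α(3)) = β(5) = 5, β(α(4)) = β(9) = 3, β(α(5)) = β(3) = 8, β(α(6)) = β(7) = 4, β(α(7)) = β(2) = 1, β(α(8)) = β(8) = 7, β(α(9)) = β(4) = 9.
Hence αβ = [6 2 5 3 8 4 1 7 9].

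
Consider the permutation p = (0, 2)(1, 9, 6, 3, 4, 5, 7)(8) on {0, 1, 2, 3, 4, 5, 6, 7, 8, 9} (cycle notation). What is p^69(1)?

7

1 lies in the 7-cycle (1, 9, 6, 3, 4, 5, 7).
Since the cycle has length 7, p^69 acts on it the same as p^6 (69 mod 7 = 6).
Stepping 6 places around the cycle: 1 → 9 → 6 → 3 → 4 → 5 → 7.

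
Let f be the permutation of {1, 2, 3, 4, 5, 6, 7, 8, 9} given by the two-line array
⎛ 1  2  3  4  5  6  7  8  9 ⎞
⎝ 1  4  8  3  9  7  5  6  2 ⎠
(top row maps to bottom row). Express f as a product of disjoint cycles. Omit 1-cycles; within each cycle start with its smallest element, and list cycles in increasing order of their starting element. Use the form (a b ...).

From 2: 2 → 4 → 3 → 8 → 6 → 7 → 5 → 9 → 2, closing the cycle (2 4 3 8 6 7 5 9).
Continuing from each remaining unvisited element yields (2 4 3 8 6 7 5 9).

(2 4 3 8 6 7 5 9)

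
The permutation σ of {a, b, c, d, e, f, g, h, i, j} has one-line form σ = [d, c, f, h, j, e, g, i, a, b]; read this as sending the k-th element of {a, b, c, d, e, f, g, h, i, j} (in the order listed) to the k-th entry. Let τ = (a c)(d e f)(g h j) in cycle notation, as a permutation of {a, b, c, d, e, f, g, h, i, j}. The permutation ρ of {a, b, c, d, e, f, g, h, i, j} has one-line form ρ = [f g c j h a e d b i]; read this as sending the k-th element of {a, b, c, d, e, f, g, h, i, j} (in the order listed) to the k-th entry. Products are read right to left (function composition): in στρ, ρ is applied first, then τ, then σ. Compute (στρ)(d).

Chase d: ρ(d) = j; τ(j) = g; σ(g) = g. Hence (στρ)(d) = g.

g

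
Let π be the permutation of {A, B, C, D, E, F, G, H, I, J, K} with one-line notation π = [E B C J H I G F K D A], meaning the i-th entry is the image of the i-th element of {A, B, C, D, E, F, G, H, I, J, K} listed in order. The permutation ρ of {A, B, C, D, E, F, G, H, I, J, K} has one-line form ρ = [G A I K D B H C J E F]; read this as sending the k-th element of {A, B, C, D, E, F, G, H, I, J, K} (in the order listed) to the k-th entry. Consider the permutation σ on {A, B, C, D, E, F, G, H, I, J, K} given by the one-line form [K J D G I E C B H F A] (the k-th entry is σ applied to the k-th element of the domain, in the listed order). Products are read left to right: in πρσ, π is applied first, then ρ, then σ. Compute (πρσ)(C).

H

(πρσ)(C) = σ(ρ(π(C))). π(C) = C, then ρ(C) = I, then σ(I) = H, so the result is H.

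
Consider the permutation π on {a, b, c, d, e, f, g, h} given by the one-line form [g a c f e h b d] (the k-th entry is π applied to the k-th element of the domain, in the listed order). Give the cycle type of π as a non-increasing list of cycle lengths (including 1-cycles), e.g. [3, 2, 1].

The disjoint cycles are (a, g, b)(c)(d, f, h)(e), with lengths 3, 3, 1, 1 in non-increasing order.

[3, 3, 1, 1]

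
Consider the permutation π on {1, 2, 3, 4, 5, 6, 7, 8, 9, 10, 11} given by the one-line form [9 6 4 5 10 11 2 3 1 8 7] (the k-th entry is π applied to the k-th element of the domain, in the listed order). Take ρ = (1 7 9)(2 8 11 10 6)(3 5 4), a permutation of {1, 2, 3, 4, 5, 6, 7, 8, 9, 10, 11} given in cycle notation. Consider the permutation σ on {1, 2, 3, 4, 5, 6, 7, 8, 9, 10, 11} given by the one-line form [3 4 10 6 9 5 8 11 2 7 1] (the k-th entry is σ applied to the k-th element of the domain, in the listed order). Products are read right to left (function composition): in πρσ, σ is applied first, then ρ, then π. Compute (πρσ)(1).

(πρσ)(1) = π(ρ(σ(1))). σ(1) = 3, then ρ(3) = 5, then π(5) = 10, so the result is 10.

10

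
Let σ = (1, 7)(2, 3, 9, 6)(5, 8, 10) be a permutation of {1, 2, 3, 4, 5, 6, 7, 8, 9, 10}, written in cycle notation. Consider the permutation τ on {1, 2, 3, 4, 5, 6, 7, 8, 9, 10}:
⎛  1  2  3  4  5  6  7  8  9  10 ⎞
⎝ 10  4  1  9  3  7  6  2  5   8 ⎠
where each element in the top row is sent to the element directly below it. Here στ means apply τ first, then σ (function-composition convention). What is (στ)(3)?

First apply τ: τ(3) = 1, then σ(1) = 7. Thus (στ)(3) = 7.

7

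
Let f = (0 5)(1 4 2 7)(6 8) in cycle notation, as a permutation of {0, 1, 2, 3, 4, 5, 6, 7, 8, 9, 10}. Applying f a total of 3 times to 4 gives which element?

1

4 lies in the 4-cycle (1 4 2 7).
Stepping 3 places around the cycle: 4 → 2 → 7 → 1.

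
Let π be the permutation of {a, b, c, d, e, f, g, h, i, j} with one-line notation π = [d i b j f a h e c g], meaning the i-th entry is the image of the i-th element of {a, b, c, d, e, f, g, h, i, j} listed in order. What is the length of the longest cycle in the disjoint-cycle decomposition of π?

Decomposing into disjoint cycles gives (a, d, j, g, h, e, f)(b, i, c); the longest has length 7.

7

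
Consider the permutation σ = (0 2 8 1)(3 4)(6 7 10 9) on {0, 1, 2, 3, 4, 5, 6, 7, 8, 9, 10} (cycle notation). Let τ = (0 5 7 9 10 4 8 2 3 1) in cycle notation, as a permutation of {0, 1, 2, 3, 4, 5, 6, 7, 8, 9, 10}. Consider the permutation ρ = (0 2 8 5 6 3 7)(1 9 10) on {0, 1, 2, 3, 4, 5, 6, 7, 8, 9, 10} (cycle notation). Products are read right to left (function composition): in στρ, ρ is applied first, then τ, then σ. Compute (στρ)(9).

Chase 9: ρ(9) = 10; τ(10) = 4; σ(4) = 3. Hence (στρ)(9) = 3.

3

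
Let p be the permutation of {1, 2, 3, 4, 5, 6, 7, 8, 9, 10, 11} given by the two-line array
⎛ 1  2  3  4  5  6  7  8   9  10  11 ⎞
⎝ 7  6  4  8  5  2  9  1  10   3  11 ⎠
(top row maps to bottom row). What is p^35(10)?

Tracing 10 → 3 → … returns to 10 after 7 steps, so 10 lies in a 7-cycle (1, 7, 9, 10, 3, 4, 8).
Powers repeat with period 7 on this cycle, and 35 mod 7 = 0, so p^35(10) = p^0(10).
So p^35(10) = 10.

10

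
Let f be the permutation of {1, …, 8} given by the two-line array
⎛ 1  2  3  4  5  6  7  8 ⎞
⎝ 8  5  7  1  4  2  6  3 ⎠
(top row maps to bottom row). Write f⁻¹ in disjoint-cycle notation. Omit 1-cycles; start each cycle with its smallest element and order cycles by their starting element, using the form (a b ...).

First write f in disjoint cycles: (1 8 3 7 6 2 5 4).
Reversing each cycle (and rotating so the smallest element leads) gives f⁻¹ = (1 4 5 2 6 7 3 8).

(1 4 5 2 6 7 3 8)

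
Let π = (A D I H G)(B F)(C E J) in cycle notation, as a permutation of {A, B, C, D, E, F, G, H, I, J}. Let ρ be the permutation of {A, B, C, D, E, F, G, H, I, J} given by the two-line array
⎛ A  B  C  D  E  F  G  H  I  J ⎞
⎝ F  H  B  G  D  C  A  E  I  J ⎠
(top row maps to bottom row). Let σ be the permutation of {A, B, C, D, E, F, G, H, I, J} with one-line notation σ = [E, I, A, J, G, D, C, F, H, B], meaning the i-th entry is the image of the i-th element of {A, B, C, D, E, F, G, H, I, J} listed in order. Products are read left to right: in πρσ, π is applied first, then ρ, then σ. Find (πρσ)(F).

Chase F: π(F) = B; ρ(B) = H; σ(H) = F. Hence (πρσ)(F) = F.

F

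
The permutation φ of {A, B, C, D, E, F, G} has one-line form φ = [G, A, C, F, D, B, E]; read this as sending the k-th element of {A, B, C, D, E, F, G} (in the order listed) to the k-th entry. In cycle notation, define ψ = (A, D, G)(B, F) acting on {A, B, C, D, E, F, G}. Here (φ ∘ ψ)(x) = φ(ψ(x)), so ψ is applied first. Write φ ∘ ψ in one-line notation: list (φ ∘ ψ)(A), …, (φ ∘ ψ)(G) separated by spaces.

(φ ∘ ψ)(x) = φ(ψ(x)). Computing each image: φ(ψ(A)) = φ(D) = F, φ(ψ(B)) = φ(F) = B, φ(ψ(C)) = φ(C) = C, φ(ψ(D)) = φ(G) = E, φ(ψ(E)) = φ(E) = D, φ(ψ(F)) = φ(B) = A, φ(ψ(G)) = φ(A) = G.
Hence φ ∘ ψ = [F B C E D A G].

F B C E D A G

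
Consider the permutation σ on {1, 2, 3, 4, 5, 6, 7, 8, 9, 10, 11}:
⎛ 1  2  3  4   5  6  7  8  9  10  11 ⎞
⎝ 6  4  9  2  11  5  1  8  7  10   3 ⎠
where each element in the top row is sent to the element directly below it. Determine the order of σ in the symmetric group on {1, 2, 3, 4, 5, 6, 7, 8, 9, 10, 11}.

14

Decomposing into disjoint cycles gives cycle lengths 7, 2, 1, 1.
The order of σ is the least common multiple of its cycle lengths: lcm(7, 2) = 14.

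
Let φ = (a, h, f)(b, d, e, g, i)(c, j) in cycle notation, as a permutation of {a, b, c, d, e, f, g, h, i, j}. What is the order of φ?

30

The disjoint cycles have lengths 5, 3, 2.
The order of φ is the least common multiple of its cycle lengths: lcm(5, 3, 2) = 30.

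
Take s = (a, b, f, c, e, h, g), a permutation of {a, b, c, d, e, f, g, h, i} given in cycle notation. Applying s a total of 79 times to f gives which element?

e

f lies in the 7-cycle (a, b, f, c, e, h, g).
Powers repeat with period 7 on this cycle, and 79 mod 7 = 2, so s^79(f) = s^2(f).
Advancing 2 steps from f: f → c → e.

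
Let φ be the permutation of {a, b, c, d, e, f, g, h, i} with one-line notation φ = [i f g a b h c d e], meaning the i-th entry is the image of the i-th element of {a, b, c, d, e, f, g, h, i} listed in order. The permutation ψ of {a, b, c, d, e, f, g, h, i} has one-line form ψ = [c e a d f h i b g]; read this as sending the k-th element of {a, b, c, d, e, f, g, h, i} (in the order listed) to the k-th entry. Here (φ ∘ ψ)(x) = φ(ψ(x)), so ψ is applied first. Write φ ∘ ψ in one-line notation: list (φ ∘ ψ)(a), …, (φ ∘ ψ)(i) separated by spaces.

(φ ∘ ψ)(x) = φ(ψ(x)). Computing each image: φ(ψ(a)) = φ(c) = g, φ(ψ(b)) = φ(e) = b, φ(ψ(c)) = φ(a) = i, φ(ψ(d)) = φ(d) = a, φ(ψ(e)) = φ(f) = h, φ(ψ(f)) = φ(h) = d, φ(ψ(g)) = φ(i) = e, φ(ψ(h)) = φ(b) = f, φ(ψ(i)) = φ(g) = c.
Hence φ ∘ ψ = [g b i a h d e f c].

g b i a h d e f c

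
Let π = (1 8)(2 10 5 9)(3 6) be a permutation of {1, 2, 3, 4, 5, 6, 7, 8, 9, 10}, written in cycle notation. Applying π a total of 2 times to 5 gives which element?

5 lies in the 4-cycle (2 10 5 9).
Stepping 2 places around the cycle: 5 → 9 → 2.

2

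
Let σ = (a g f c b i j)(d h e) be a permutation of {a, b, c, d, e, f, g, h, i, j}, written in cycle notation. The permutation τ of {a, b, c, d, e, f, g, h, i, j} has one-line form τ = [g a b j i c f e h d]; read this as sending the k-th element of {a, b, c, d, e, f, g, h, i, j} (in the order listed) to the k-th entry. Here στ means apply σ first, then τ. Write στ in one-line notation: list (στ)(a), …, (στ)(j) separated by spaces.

f h a e j b c i d g

(στ)(x) = τ(σ(x)). Computing each image: τ(σ(a)) = τ(g) = f, τ(σ(b)) = τ(i) = h, τ(σ(c)) = τ(b) = a, τ(σ(d)) = τ(h) = e, τ(σ(e)) = τ(d) = j, τ(σ(f)) = τ(c) = b, τ(σ(g)) = τ(f) = c, τ(σ(h)) = τ(e) = i, τ(σ(i)) = τ(j) = d, τ(σ(j)) = τ(a) = g.
Hence στ = [f h a e j b c i d g].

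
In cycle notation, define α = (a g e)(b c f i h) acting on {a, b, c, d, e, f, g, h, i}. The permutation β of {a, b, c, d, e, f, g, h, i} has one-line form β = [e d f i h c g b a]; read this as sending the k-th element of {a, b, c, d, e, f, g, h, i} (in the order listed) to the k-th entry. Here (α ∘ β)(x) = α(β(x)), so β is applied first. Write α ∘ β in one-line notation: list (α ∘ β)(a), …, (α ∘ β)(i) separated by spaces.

a d i h b f e c g

(α ∘ β)(x) = α(β(x)). Computing each image: α(β(a)) = α(e) = a, α(β(b)) = α(d) = d, α(β(c)) = α(f) = i, α(β(d)) = α(i) = h, α(β(e)) = α(h) = b, α(β(f)) = α(c) = f, α(β(g)) = α(g) = e, α(β(h)) = α(b) = c, α(β(i)) = α(a) = g.
Hence α ∘ β = [a d i h b f e c g].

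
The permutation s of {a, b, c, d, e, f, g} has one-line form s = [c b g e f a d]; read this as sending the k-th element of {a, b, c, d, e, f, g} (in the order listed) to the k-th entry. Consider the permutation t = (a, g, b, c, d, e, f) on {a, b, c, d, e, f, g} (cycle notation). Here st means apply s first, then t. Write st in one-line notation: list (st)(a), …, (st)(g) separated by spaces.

d c b f a g e

(st)(x) = t(s(x)). Computing each image: t(s(a)) = t(c) = d, t(s(b)) = t(b) = c, t(s(c)) = t(g) = b, t(s(d)) = t(e) = f, t(s(e)) = t(f) = a, t(s(f)) = t(a) = g, t(s(g)) = t(d) = e.
Hence st = [d c b f a g e].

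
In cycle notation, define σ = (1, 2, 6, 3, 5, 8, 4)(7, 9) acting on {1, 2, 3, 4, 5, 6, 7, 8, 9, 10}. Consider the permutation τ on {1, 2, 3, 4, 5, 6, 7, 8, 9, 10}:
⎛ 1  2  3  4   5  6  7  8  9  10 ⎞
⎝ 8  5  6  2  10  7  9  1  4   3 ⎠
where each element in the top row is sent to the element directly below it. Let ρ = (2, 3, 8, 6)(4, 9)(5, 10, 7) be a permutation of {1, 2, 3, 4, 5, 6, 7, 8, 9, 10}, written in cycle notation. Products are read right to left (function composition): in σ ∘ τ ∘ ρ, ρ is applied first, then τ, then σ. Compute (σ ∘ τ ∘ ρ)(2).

3

(σ ∘ τ ∘ ρ)(2) = σ(τ(ρ(2))). ρ(2) = 3, then τ(3) = 6, then σ(6) = 3, so the result is 3.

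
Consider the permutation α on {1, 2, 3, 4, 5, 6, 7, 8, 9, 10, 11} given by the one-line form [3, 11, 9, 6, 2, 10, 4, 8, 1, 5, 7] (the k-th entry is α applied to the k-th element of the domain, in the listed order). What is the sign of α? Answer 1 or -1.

In disjoint-cycle form the cycle lengths are 7, 3, 1.
A cycle of length ℓ contributes ℓ−1 transpositions, so α is a product of 6 + 2 = 8 transpositions — even.

1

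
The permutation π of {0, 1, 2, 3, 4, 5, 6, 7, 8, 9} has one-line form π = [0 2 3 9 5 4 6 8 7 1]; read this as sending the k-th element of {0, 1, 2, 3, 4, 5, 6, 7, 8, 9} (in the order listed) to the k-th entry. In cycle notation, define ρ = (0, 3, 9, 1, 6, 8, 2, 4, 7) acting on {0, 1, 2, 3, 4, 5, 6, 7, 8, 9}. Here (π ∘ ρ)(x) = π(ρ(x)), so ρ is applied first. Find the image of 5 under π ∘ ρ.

ρ(5) = 5, then π(5) = 4; composing gives (π ∘ ρ)(5) = 4.

4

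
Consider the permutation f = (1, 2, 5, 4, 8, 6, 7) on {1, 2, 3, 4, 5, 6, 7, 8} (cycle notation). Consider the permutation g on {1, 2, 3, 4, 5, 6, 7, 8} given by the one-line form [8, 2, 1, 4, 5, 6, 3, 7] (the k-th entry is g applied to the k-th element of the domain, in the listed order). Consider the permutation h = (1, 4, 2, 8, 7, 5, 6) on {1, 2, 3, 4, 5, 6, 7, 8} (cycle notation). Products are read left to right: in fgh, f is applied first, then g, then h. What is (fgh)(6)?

3

(fgh)(6) = h(g(f(6))). f(6) = 7, then g(7) = 3, then h(3) = 3, so the result is 3.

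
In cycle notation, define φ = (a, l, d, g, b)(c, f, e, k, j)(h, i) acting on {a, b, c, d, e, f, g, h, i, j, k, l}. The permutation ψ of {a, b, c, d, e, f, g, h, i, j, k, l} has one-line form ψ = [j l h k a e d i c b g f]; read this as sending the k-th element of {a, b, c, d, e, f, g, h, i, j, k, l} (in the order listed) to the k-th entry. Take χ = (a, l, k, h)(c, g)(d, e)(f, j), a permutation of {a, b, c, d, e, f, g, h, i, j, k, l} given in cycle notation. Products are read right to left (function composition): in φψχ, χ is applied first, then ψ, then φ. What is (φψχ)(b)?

Chase b: χ(b) = b; ψ(b) = l; φ(l) = d. Hence (φψχ)(b) = d.

d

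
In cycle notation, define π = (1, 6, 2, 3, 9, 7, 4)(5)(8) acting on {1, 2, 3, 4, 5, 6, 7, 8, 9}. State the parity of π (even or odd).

even

The cycle lengths are 7, 1, 1.
A cycle is odd iff its length is even; π has 0 even-length cycles, so sgn(π) = (−1)^0 and π is even.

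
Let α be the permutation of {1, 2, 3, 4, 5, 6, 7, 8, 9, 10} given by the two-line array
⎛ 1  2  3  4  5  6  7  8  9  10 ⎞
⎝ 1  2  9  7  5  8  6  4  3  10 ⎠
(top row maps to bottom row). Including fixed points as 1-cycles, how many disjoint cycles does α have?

The cycle decomposition is (1)(2)(3, 9)(4, 7, 6, 8)(5)(10), which has 6 cycles (counting 1-cycles).

6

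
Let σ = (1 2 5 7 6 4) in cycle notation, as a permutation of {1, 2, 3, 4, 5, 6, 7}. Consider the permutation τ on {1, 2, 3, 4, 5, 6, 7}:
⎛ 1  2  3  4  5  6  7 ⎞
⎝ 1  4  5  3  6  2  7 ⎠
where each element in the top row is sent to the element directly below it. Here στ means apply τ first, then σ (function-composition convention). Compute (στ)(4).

(στ)(4) = σ(τ(4)). τ(4) = 3, then σ(3) = 3. So (στ)(4) = 3.

3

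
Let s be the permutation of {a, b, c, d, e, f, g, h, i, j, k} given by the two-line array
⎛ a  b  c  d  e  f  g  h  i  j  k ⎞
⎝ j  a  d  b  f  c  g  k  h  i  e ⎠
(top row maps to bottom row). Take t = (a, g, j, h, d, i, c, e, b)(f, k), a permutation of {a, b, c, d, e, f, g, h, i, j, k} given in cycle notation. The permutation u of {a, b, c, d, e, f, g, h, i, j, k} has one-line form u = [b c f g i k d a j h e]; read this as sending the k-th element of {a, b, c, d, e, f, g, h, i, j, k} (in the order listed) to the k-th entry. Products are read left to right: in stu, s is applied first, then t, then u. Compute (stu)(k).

(stu)(k) = u(t(s(k))). s(k) = e, then t(e) = b, then u(b) = c, so the result is c.

c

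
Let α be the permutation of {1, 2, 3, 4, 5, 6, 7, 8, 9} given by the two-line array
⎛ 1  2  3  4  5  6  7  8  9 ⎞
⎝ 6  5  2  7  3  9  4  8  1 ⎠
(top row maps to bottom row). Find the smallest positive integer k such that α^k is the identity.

6

Writing α as disjoint cycles, the cycle lengths are 3, 3, 2, 1.
Since disjoint cycles commute, ord(α) = lcm(3, 3, 2) = 6.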